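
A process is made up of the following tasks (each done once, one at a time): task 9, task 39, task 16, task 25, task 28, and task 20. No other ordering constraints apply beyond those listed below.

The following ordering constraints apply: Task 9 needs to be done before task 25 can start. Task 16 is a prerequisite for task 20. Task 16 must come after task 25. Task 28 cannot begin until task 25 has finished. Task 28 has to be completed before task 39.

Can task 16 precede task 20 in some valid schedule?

Task 16 is actually forced before task 20 by the constraints, so certainly some valid ordering has task 16 first.

Yes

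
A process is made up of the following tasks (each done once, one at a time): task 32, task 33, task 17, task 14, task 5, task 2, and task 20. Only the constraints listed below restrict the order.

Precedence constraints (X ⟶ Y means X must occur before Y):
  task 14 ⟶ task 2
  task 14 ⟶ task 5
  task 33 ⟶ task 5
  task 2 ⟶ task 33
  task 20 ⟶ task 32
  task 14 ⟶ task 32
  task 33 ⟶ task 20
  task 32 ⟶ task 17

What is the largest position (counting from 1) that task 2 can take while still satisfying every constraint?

The tasks that are forced after task 2, directly or by a chain of constraints, are task 32, task 33, task 17, task 5, task 20. That's 5 tasks.
So at least 5 tasks follow task 2, putting task 2 no later than position 2. That position is achievable by scheduling everything else first.

2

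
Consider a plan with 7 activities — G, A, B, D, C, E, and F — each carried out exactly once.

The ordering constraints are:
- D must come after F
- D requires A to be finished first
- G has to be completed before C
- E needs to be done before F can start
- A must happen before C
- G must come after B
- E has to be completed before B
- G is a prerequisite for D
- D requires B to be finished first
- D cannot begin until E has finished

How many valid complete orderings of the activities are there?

34

2 activities have no prerequisites (A, E), so any of them could come first.
Counting all ways to extend the partial order to a total order gives 34.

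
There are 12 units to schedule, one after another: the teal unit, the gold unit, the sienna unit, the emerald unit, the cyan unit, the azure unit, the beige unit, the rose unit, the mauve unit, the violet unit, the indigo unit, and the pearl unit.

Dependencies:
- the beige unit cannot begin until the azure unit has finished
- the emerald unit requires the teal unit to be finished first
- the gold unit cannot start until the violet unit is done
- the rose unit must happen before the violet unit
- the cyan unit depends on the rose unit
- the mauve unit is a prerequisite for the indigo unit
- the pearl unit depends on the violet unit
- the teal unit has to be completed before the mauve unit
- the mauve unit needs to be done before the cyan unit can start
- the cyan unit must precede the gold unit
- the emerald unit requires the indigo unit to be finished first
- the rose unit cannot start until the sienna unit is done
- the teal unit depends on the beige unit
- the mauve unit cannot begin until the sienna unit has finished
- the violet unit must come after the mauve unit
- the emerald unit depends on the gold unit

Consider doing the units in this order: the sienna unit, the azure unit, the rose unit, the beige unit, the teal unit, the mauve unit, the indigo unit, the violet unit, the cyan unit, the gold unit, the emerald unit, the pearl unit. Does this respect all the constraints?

Going through the constraints one by one, each required predecessor appears earlier in the sequence than its dependent — e.g. the rose unit (position 3) is before the cyan unit (position 9), as required.

Yes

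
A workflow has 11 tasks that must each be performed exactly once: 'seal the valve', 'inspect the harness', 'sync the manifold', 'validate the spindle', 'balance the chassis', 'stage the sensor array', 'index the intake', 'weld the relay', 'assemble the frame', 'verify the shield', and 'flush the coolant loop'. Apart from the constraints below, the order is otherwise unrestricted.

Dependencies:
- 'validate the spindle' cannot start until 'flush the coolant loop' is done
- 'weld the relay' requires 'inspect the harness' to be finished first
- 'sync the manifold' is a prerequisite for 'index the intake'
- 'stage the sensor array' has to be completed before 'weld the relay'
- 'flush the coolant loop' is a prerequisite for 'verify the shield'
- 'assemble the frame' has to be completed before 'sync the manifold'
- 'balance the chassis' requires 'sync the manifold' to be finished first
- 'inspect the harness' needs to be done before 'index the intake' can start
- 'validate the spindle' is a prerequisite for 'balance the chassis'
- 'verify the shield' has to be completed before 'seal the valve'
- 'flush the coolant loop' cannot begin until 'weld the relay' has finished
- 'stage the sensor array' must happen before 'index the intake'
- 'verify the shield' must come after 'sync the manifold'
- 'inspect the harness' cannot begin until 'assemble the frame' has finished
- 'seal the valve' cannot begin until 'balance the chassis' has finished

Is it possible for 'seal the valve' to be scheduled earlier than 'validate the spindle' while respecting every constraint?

No

The constraints give a chain 'validate the spindle' → 'balance the chassis' → 'seal the valve', which forces 'validate the spindle' before 'seal the valve'.
So no valid ordering can have 'seal the valve' before 'validate the spindle'.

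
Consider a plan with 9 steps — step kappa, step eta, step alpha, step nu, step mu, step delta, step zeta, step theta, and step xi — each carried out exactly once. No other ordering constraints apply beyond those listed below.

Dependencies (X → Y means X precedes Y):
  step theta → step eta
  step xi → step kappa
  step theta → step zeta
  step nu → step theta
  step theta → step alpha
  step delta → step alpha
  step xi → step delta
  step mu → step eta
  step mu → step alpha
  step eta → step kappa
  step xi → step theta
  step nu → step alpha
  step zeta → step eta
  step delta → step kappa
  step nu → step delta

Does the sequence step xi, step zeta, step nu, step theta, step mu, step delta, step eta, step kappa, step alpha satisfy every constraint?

Here step theta comes after step zeta.
But one of the constraints requires step theta before step zeta, so this ordering violates it.

No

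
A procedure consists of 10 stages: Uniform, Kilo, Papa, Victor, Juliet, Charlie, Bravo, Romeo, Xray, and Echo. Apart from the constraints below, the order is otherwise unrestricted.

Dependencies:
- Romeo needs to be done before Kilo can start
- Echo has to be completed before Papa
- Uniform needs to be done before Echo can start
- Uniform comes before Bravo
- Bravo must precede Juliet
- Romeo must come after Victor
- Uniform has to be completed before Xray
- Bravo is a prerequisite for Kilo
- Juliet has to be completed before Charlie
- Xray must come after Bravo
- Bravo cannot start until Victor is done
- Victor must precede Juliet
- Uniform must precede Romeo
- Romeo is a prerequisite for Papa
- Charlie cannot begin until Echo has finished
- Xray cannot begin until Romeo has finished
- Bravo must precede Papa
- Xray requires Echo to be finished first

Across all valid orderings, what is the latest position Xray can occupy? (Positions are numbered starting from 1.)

Nothing depends on Xray, so it can be the final stage, position 10.

10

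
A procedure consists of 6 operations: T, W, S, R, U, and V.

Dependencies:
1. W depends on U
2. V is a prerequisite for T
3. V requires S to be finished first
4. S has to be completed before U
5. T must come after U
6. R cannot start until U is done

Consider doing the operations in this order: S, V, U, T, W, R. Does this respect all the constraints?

Yes

Every stated constraint is respected: U sits at position 3, ahead of R at position 6, and each of the other listed pairs likewise has the predecessor earlier in the sequence.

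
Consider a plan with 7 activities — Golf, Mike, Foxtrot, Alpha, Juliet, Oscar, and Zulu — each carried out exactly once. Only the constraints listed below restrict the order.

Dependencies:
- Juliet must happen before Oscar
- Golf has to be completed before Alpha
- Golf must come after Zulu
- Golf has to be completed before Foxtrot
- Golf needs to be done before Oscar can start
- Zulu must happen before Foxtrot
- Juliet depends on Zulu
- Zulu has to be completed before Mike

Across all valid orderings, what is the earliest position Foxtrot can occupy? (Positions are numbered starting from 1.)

Every activity that must precede Foxtrot has to come before it. Tracing all chains that end at Foxtrot, those activities are: Golf, Zulu — 2 in total.
With 2 mandatory predecessors, the earliest Foxtrot can sit is position 2+1 = 3, and placing just those 2 first achieves it.

3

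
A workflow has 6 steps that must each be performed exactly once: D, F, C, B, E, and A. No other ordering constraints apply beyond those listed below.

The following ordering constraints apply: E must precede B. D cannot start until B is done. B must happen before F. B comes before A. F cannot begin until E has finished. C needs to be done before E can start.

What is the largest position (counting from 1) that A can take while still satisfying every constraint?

Nothing depends on A, so it can be the final step, position 6.

6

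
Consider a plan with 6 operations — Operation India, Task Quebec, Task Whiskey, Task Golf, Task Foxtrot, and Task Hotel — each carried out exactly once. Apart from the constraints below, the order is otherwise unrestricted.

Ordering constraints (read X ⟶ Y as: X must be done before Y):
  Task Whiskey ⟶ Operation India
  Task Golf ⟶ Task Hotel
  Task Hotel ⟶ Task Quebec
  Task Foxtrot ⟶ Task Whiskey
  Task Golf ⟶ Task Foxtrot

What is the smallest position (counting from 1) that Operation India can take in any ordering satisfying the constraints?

The operations that are forced before Operation India, directly or transitively, are Task Whiskey, Task Golf, Task Foxtrot. That's 3 operations.
With 3 mandatory predecessors, the earliest Operation India can sit is position 3+1 = 4, and placing just those 3 first achieves it.

4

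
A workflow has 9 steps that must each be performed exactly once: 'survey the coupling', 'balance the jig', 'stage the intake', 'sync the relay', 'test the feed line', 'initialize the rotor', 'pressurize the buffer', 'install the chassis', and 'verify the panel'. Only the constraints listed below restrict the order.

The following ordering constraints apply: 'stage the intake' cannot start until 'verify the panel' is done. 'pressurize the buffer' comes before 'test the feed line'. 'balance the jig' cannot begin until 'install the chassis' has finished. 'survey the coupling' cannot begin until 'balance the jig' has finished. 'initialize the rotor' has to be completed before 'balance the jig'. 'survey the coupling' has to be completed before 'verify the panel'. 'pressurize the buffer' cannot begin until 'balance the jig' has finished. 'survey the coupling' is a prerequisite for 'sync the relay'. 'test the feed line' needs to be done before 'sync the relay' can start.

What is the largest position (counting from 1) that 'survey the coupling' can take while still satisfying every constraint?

Following every chain forward from 'survey the coupling', the steps that must come later are 'stage the intake', 'sync the relay', 'verify the panel' — 3 of them.
So at least 3 steps follow 'survey the coupling', putting 'survey the coupling' no later than position 6. That position is achievable by scheduling everything else first.

6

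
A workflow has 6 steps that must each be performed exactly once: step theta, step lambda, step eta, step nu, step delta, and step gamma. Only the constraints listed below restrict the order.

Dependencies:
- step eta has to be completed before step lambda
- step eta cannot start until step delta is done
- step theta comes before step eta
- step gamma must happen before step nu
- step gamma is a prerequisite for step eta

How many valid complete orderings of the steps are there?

3 steps have no prerequisites (step theta, step delta, step gamma), so any of them could come first.
Enumerating by repeatedly choosing an available step (one whose prerequisites are all placed) gives 24 distinct complete orderings.

24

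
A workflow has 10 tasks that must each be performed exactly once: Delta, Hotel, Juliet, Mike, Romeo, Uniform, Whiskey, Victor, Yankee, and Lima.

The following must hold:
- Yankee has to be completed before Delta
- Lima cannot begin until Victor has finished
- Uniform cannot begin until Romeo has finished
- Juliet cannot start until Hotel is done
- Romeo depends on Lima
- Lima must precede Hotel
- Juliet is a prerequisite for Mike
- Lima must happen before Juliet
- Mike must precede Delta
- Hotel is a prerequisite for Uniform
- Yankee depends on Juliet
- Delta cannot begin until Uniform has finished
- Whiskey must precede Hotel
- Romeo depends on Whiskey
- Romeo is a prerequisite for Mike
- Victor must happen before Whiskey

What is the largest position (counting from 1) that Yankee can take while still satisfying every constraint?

The only task forced after Yankee (directly or by a chain) is Delta.
With 1 mandatory successor out of 10 tasks total, the latest slot for Yankee is 10−1 = 9, and it's reachable by doing all non-successors before Yankee.

9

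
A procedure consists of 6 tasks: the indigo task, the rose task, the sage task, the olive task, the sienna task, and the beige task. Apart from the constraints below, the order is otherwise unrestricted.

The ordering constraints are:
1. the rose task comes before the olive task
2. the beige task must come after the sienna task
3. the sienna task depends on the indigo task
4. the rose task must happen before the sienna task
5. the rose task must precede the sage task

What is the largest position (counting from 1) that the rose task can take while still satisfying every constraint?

2

The tasks that are forced after the rose task, directly or by a chain of constraints, are the sage task, the olive task, the sienna task, the beige task. That's 4 tasks.
So at least 4 tasks follow the rose task, putting the rose task no later than position 2. That position is achievable by scheduling everything else first.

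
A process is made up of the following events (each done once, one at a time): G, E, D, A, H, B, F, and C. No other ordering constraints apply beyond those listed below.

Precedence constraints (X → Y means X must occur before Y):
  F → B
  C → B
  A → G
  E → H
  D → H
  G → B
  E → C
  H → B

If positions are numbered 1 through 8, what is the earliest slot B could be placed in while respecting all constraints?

8

Every event that must precede B has to come before it. Tracing all chains that end at B, those events are: G, E, D, A, H, F, C — 7 in total.
With 7 mandatory predecessors, the earliest B can sit is position 7+1 = 8, and placing just those 7 first achieves it.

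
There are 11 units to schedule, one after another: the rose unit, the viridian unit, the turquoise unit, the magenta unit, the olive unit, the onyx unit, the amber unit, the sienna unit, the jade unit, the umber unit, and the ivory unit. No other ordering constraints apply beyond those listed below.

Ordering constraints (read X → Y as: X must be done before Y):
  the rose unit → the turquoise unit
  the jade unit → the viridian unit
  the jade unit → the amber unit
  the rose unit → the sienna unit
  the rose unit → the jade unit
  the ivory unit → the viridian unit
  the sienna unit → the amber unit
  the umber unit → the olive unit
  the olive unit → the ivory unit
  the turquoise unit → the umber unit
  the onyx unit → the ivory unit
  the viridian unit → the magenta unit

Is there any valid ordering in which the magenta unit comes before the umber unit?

No

There is a dependency chain the umber unit → the olive unit → the ivory unit → the viridian unit → the magenta unit, so the magenta unit always comes after the umber unit.
Hence the magenta unit can never be scheduled before the umber unit.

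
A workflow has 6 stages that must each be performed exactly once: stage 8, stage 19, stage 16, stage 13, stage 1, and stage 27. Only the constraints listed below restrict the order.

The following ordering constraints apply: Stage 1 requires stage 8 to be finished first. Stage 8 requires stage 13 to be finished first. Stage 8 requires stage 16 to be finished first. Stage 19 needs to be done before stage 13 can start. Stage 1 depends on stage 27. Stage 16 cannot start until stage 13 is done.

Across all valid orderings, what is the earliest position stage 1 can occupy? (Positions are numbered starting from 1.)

6

Every stage that must precede stage 1 has to come before it. Tracing all chains that end at stage 1, those stages are: stage 8, stage 19, stage 16, stage 13, stage 27 — 5 in total.
So at minimum 5 stages come before stage 1, putting stage 1 no earlier than position 6. That position is achievable by scheduling exactly those predecessors first.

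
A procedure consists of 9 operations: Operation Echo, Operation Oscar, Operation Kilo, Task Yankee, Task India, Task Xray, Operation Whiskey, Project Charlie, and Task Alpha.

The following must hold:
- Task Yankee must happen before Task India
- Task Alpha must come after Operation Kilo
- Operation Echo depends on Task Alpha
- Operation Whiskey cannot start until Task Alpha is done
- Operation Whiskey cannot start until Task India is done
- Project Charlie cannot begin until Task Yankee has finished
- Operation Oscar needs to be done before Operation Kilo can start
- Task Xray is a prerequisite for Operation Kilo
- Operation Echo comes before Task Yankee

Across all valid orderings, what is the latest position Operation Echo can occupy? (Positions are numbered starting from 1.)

Every operation that must follow Operation Echo has to come after it. Tracing all chains starting from Operation Echo, those operations are: Task Yankee, Task India, Operation Whiskey, Project Charlie — 4 in total.
So at least 4 operations follow Operation Echo, putting Operation Echo no later than position 5. That position is achievable by scheduling everything else first.

5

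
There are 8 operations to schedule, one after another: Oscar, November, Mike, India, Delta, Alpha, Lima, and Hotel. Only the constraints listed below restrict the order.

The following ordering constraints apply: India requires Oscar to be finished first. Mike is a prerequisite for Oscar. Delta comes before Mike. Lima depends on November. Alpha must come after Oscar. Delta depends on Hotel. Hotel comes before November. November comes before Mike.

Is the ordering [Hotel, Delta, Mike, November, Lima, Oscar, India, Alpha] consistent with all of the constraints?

In the proposed order, Mike appears before November.
But one of the constraints requires November before Mike, so this ordering violates it.

No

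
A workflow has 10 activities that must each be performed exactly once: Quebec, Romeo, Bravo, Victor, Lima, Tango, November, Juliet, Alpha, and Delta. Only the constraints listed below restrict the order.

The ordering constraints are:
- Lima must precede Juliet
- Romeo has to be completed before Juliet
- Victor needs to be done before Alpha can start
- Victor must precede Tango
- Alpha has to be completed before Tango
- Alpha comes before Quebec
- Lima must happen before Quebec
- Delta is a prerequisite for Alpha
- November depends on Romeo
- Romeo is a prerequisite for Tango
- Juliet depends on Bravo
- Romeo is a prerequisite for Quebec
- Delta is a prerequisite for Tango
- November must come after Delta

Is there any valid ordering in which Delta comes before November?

Every valid ordering already has Delta before November (the constraints require it), so in particular at least one does.

Yes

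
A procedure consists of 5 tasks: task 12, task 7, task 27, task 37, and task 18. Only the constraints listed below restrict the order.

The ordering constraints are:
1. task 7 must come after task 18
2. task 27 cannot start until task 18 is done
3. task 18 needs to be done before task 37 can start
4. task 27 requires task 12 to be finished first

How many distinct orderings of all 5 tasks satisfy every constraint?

The tasks with no prerequisites are task 12, task 18; any of them can be placed first.
Counting all ways to extend the partial order to a total order gives 18.

18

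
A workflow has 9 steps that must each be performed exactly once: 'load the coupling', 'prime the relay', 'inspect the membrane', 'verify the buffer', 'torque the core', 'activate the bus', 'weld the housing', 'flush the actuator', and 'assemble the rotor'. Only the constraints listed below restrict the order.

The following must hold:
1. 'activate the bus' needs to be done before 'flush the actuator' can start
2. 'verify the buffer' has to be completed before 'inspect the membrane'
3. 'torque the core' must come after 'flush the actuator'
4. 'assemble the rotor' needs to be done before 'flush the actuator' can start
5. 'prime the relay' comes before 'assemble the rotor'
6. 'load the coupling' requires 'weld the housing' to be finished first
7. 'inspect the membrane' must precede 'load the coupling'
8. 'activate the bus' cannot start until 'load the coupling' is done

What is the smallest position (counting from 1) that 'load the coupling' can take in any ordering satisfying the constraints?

4

The steps that are forced before 'load the coupling', directly or transitively, are 'inspect the membrane', 'verify the buffer', 'weld the housing'. That's 3 steps.
With 3 mandatory predecessors, the earliest 'load the coupling' can sit is position 3+1 = 4, and placing just those 3 first achieves it.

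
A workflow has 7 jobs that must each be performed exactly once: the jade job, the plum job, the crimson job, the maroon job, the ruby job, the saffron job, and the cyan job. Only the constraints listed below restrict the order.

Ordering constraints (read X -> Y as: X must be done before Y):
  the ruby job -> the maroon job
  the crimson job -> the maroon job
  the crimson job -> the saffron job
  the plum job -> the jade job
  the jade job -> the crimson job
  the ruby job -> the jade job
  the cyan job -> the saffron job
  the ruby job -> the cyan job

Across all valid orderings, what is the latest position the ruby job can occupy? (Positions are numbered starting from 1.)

The jobs that are forced after the ruby job, directly or by a chain of constraints, are the jade job, the crimson job, the maroon job, the saffron job, the cyan job. That's 5 jobs.
So at least 5 jobs follow the ruby job, putting the ruby job no later than position 2. That position is achievable by scheduling everything else first.

2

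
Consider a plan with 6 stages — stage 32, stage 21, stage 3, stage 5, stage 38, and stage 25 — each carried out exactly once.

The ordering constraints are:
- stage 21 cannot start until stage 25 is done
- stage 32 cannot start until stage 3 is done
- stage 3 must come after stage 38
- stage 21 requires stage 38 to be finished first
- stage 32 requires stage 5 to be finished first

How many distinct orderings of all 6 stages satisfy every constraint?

The stages with no prerequisites are stage 5, stage 38, stage 25; any of them can be placed first.
Enumerating by repeatedly choosing an available stage (one whose prerequisites are all placed) gives 40 distinct complete orderings.

40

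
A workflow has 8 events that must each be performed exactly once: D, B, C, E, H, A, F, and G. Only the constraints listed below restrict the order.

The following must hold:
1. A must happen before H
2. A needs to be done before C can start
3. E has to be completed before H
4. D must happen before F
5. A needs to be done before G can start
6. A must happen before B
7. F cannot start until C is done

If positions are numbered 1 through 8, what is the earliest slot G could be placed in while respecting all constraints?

2

The only event forced before G (directly or transitively) is A.
So at minimum 1 event comes before G, putting G no earlier than position 2. That position is achievable by scheduling exactly that predecessor first.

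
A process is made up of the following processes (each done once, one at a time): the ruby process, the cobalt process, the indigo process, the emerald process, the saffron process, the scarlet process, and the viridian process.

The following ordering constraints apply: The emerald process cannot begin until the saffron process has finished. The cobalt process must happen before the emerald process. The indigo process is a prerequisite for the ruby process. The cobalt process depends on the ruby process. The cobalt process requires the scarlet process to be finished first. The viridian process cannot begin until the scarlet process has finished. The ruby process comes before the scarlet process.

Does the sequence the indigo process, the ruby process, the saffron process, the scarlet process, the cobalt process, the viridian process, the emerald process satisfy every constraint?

Going through the constraints one by one, each required predecessor appears earlier in the sequence than its dependent — e.g. the saffron process (position 3) is before the emerald process (position 7), as required.

Yes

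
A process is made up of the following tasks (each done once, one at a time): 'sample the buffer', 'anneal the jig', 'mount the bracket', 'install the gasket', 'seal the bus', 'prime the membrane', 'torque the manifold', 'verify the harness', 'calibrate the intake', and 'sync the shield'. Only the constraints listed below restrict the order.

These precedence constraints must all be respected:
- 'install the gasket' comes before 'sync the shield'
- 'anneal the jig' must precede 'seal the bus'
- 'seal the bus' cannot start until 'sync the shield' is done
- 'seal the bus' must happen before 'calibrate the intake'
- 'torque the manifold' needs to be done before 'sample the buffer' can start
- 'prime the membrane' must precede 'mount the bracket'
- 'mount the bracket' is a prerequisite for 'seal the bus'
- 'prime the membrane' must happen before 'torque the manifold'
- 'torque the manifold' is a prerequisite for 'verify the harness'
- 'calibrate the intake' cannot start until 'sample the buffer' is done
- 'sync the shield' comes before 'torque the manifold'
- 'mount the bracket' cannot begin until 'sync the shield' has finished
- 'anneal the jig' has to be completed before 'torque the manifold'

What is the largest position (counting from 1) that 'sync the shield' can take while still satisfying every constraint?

4

Every task that must follow 'sync the shield' has to come after it. Tracing all chains starting from 'sync the shield', those tasks are: 'sample the buffer', 'mount the bracket', 'seal the bus', 'torque the manifold', 'verify the harness', 'calibrate the intake' — 6 in total.
With 6 mandatory successors out of 10 tasks total, the latest slot for 'sync the shield' is 10−6 = 4, and it's reachable by doing all non-successors before 'sync the shield'.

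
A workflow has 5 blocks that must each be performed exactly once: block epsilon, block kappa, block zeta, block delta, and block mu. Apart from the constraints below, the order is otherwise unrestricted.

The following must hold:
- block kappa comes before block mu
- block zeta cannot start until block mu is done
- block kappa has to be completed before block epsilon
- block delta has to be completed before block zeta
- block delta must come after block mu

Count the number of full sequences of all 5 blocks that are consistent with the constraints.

Block kappa is the only block with nothing required before it, so every ordering starts there.
Counting all ways to extend the partial order to a total order gives 4.

4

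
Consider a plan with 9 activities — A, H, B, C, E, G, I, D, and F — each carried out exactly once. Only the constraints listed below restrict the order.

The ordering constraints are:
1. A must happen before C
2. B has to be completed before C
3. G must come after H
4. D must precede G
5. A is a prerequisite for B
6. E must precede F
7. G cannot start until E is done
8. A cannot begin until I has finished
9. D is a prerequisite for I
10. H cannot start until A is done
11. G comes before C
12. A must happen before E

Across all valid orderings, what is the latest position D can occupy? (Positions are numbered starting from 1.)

1

The activities that are forced after D, directly or by a chain of constraints, are A, H, B, C, E, G, I, F. That's 8 activities.
With 8 mandatory successors out of 9 activities total, the latest slot for D is 9−8 = 1, and it's reachable by doing all non-successors before D.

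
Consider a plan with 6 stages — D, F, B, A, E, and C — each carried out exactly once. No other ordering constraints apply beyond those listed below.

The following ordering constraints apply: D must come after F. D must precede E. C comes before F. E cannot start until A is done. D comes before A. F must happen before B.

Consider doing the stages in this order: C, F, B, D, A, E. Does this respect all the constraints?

Going through the constraints one by one, each required predecessor appears earlier in the sequence than its dependent — e.g. D (position 4) is before E (position 6), as required.

Yes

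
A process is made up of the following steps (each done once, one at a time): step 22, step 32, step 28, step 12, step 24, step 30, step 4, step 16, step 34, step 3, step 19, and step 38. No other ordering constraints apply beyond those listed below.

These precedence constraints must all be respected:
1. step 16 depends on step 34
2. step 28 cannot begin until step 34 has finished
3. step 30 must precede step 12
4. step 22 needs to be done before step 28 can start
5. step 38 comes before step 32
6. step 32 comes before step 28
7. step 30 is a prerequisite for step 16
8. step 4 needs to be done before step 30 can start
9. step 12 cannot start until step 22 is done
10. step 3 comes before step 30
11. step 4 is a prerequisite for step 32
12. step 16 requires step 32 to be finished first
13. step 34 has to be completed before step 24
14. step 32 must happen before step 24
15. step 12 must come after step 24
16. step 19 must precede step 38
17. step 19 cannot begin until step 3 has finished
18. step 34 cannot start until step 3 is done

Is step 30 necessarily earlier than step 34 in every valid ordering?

No chain of constraints connects step 30 to step 34 in either direction.
There exist valid orderings with step 34 before step 30, so step 30 is not required to come first.

No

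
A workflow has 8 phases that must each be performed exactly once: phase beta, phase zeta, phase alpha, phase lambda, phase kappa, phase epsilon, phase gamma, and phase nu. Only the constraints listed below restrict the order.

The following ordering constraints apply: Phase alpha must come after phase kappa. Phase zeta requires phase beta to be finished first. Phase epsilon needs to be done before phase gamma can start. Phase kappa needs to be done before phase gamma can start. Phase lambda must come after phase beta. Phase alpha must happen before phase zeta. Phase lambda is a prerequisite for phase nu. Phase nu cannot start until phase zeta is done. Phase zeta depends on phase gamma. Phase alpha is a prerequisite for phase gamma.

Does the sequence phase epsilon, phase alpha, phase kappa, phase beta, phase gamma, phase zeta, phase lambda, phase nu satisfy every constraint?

In the proposed order, phase alpha appears before phase kappa.
But one of the constraints requires phase kappa before phase alpha, so this ordering violates it.

No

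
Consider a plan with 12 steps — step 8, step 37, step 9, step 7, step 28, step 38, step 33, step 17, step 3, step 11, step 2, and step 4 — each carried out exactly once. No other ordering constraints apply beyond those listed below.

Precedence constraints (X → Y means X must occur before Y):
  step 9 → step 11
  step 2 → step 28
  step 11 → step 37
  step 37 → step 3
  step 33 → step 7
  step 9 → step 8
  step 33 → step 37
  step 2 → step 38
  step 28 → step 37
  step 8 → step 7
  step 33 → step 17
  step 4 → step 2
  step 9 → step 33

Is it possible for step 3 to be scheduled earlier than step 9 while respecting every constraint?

Following step 9 → step 11 → step 37 → step 3, step 9 must precede step 3 in every valid ordering.
So no valid ordering can have step 3 before step 9.

No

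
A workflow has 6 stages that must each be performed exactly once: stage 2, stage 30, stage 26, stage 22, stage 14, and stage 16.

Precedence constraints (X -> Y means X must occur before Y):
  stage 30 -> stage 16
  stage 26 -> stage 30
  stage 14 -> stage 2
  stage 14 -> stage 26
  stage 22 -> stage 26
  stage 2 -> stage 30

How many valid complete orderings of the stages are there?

2 stages have no prerequisites (stage 22, stage 14), so any of them could come first.
Enumerating by repeatedly choosing an available stage (one whose prerequisites are all placed) gives 5 distinct complete orderings.

5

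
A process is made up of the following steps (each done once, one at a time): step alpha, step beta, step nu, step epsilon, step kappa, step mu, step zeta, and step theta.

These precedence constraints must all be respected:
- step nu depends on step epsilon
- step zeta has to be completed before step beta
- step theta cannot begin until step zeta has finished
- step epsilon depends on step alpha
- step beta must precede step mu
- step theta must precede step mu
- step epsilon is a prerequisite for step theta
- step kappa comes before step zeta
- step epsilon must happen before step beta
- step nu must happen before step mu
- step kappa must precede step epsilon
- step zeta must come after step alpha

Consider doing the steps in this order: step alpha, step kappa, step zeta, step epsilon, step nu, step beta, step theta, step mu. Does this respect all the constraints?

Yes

Every stated constraint is respected: step zeta sits at position 3, ahead of step theta at position 7, and each of the other listed pairs likewise has the predecessor earlier in the sequence.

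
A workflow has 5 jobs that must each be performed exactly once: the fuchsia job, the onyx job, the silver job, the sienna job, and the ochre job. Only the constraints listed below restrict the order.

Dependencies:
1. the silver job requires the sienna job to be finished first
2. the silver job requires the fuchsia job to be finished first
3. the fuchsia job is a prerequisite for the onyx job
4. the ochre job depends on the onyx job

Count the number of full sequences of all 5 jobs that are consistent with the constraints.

The jobs with no prerequisites are the fuchsia job, the sienna job; any of them can be placed first.
Enumerating by repeatedly choosing an available job (one whose prerequisites are all placed) gives 9 distinct complete orderings.

9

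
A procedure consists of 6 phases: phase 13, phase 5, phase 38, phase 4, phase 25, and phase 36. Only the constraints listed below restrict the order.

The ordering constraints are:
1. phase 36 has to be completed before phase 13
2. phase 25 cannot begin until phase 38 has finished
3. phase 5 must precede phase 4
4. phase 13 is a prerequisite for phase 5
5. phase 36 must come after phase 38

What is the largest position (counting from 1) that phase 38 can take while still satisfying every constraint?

1

Following every chain forward from phase 38, the phases that must come later are phase 13, phase 5, phase 4, phase 25, phase 36 — 5 of them.
So at least 5 phases follow phase 38, putting phase 38 no later than position 1. That position is achievable by scheduling everything else first.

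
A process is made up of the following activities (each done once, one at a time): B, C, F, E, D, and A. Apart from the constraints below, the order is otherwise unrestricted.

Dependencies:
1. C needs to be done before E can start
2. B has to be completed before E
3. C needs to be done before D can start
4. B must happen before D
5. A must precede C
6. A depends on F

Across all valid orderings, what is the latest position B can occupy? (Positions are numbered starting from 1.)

Following every chain forward from B, the activities that must come later are E, D — 2 of them.
So at least 2 activities follow B, putting B no later than position 4. That position is achievable by scheduling everything else first.

4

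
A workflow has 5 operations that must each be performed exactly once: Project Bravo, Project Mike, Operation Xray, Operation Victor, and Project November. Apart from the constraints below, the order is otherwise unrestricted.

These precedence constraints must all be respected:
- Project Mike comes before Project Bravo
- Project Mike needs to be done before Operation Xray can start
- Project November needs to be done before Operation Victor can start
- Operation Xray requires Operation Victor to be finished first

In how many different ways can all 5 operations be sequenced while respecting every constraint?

9

2 operations have no prerequisites (Project Mike, Project November), so any of them could come first.
Counting all ways to extend the partial order to a total order gives 9.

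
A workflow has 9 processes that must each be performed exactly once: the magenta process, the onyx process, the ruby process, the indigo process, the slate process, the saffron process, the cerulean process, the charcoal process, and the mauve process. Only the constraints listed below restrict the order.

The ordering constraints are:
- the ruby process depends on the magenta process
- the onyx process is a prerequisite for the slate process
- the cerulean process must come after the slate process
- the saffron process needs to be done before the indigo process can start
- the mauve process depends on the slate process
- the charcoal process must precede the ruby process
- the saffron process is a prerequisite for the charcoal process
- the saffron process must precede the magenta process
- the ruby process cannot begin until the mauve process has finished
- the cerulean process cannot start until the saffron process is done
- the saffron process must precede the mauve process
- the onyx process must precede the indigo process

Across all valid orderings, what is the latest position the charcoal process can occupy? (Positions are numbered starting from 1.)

Following the constraints forward from the charcoal process, its only required successor is the ruby process.
So at least 1 process follows the charcoal process, putting the charcoal process no later than position 8. That position is achievable by scheduling everything else first.

8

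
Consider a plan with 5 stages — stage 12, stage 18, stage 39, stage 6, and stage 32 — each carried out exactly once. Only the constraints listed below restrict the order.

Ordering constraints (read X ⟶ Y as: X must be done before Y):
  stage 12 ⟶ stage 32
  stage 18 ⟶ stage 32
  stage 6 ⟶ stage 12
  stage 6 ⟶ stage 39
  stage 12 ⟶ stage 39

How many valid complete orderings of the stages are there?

7

The stages with no prerequisites are stage 18, stage 6; any of them can be placed first.
Systematically extending each partial ordering one stage at a time and counting, there are 7 complete orderings.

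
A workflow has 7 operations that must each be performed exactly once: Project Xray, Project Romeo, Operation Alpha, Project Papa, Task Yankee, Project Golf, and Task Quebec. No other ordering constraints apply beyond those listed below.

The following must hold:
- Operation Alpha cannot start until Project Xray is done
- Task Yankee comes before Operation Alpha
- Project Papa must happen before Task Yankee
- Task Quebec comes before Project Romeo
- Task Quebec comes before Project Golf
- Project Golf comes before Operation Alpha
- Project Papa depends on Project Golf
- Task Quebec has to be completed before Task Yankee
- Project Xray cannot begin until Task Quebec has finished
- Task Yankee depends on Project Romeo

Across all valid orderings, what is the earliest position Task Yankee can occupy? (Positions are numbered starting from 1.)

5

The operations that are forced before Task Yankee, directly or transitively, are Project Romeo, Project Papa, Project Golf, Task Quebec. That's 4 operations.
With 4 mandatory predecessors, the earliest Task Yankee can sit is position 4+1 = 5, and placing just those 4 first achieves it.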